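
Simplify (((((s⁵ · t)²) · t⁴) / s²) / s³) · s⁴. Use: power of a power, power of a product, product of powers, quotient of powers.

s⁹t⁶

(((((s⁵ · t)²) · t⁴) / s²) / s³) · s⁴
= ((((((s⁵)²) · (t²)) · t⁴) / s²) / s³) · s⁴    [power of a product]
= ((((s¹⁰ · (t²)) · t⁴) / s²) / s³) · s⁴    [power of a power]
= s⁹t⁶    [quotient of powers; product of powers]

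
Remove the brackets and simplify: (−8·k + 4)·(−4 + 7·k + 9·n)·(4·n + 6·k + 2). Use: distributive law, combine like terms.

312·k·n + 248·k^2 + 24·k − 656·k^2·n − 336·k^3 − 288·k·n^2 + 8·n − 32 + 144·n^2

(−8·k + 4)·(−4 + 7·k + 9·n)·(4·n + 6·k + 2)
= (32·k − 56·k^2 − 72·k·n − 16 + 28·k + 36·n)·(4·n + 6·k + 2)    [distributive law]
= (60·k − 56·k^2 − 72·k·n − 16 + 36·n)·(4·n + 6·k + 2)    [combine like terms]
= 240·k·n + 360·k^2 + 120·k − 224·k^2·n − 336·k^3 − 112·k^2 − 288·k·n^2 − 432·k^2·n − 144·k·n − 64·n − 96·k − 32 + 144·n^2 + 216·k·n + 72·n    [distributive law]
= 312·k·n + 248·k^2 + 24·k − 656·k^2·n − 336·k^3 − 288·k·n^2 + 8·n − 32 + 144·n^2    [combine like terms]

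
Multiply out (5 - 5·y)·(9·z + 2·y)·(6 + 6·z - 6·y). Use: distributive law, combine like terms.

(5 - 5·y)·(9·z + 2·y)·(6 + 6·z - 6·y)
= (45·z + 10·y - 45·y·z - 10·y^2)·(6 + 6·z - 6·y)    [distributive law]
= 270·z + 270·z^2 - 270·y·z + 60·y + 60·y·z - 60·y^2 - 270·y·z - 270·y·z^2 + 270·y^2·z - 60·y^2 - 60·y^2·z + 60·y^3    [distributive law]
= 270·z + 270·z^2 - 480·y·z + 60·y - 120·y^2 - 270·y·z^2 + 210·y^2·z + 60·y^3    [combine like terms]

270·z + 270·z^2 - 480·y·z + 60·y - 120·y^2 - 270·y·z^2 + 210·y^2·z + 60·y^3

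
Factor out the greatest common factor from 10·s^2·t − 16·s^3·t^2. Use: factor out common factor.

10·s^2·t − 16·s^3·t^2
= 2(5·s^2·t − 8·s^3·t^2)    [factor out 2]
= 2·s^2·t(5 − 8·s·t)    [factor out s^2·t]

2·s^2·t(5 − 8·s·t)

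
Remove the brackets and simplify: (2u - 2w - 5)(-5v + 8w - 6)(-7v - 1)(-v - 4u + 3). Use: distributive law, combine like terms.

(2u - 2w - 5)(-5v + 8w - 6)(-7v - 1)(-v - 4u + 3)
= (-10uv + 16uw - 12u + 10vw - 16w² + 12w + 25v - 40w + 30)(-7v - 1)(-v - 4u + 3)    [distributive law]
= (-10uv + 16uw - 12u + 10vw - 16w² - 28w + 25v + 30)(-7v - 1)(-v - 4u + 3)    [combine like terms]
= (70uv² + 10uv - 112uvw - 16uw + 84uv + 12u - 70v²w - 10vw + 112vw² + 16w² + 196vw + 28w - 175v² - 25v - 210v - 30)(-v - 4u + 3)    [distributive law]
= (70uv² + 94uv - 112uvw - 16uw + 12u - 70v²w + 186vw + 112vw² + 16w² + 28w - 175v² - 235v - 30)(-v - 4u + 3)    [combine like terms]
= -70uv³ - 280u²v² + 210uv² - 94uv² - 376u²v + 282uv + 112uv²w + 448u²vw - 336uvw + 16uvw + 64u²w - 48uw - 12uv - 48u² + 36u + 70v³w + 280uv²w - 210v²w - 186v²w - 744uvw + 558vw - 112v²w² - 448uvw² + 336vw² - 16vw² - 64uw² + 48w² - 28vw - 112uw + 84w + 175v³ + 700uv² - 525v² + 235v² + 940uv - 705v + 30v + 120u - 90    [distributive law]
= -70uv³ - 280u²v² + 816uv² - 376u²v + 1210uv + 392uv²w + 448u²vw - 1064uvw + 64u²w - 160uw - 48u² + 156u + 70v³w - 396v²w + 530vw - 112v²w² - 448uvw² + 320vw² - 64uw² + 48w² + 84w + 175v³ - 290v² - 675v - 90    [combine like terms]

-70uv³ - 280u²v² + 816uv² - 376u²v + 1210uv + 392uv²w + 448u²vw - 1064uvw + 64u²w - 160uw - 48u² + 156u + 70v³w - 396v²w + 530vw - 112v²w² - 448uvw² + 320vw² - 64uw² + 48w² + 84w + 175v³ - 290v² - 675v - 90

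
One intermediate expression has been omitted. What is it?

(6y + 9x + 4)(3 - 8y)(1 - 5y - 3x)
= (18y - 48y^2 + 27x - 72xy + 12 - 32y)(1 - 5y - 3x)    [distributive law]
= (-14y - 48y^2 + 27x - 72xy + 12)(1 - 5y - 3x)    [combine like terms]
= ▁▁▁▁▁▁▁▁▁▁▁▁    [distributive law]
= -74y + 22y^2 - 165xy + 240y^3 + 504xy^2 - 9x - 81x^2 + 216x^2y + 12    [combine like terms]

After distributive law, the bracketed line is:

-14y + 70y^2 + 42xy - 48y^2 + 240y^3 + 144xy^2 + 27x - 135xy - 81x^2 - 72xy + 360xy^2 + 216x^2y + 12 - 60y - 36x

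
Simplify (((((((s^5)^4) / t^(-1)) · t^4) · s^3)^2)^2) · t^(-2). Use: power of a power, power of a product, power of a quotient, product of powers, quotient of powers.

(((((((s^5)^4) / t^(-1)) · t^4) · s^3)^2)^2) · t^(-2)
= ((((((s^5)^4) / t^(-1)) · t^4) · s^3)^4) · t^(-2)    [power of a power]
= ((((((s^5)^4) / t^(-1)) · t^4)^4) · ((s^3)^4)) · t^(-2)    [power of a product]
= ((((((s^5)^4) / t^(-1))^4) · ((t^4)^4)) · ((s^3)^4)) · t^(-2)    [power of a product]
= ((((((s^5)^4)^4) / ((t^(-1))^4)) · ((t^4)^4)) · ((s^3)^4)) · t^(-2)    [power of a quotient]
= (((((s^5)^16) / ((t^(-1))^4)) · ((t^4)^4)) · ((s^3)^4)) · t^(-2)    [power of a power]
= (((s^80 / ((t^(-1))^4)) · ((t^4)^4)) · ((s^3)^4)) · t^(-2)    [power of a power]
= (((s^80 / t^(-4)) · ((t^4)^4)) · ((s^3)^4)) · t^(-2)    [power of a power]
= (((s^80 / t^(-4)) · t^16) · ((s^3)^4)) · t^(-2)    [power of a power]
= (((s^80 / t^(-4)) · t^16) · s^12) · t^(-2)    [power of a power]
= s^92t^18    [quotient of powers; product of powers]

s^92t^18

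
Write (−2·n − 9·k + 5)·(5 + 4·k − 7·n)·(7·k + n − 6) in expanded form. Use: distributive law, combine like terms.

(−2·n − 9·k + 5)·(5 + 4·k − 7·n)·(7·k + n − 6)
= (−10·n − 8·k·n + 14·n^2 − 45·k − 36·k^2 + 63·k·n + 25 + 20·k − 35·n)·(7·k + n − 6)    [distributive law]
= (−45·n + 55·k·n + 14·n^2 − 25·k − 36·k^2 + 25)·(7·k + n − 6)    [combine like terms]
= −315·k·n − 45·n^2 + 270·n + 385·k^2·n + 55·k·n^2 − 330·k·n + 98·k·n^2 + 14·n^3 − 84·n^2 − 175·k^2 − 25·k·n + 150·k − 252·k^3 − 36·k^2·n + 216·k^2 + 175·k + 25·n − 150    [distributive law]
= −670·k·n − 129·n^2 + 295·n + 349·k^2·n + 153·k·n^2 + 14·n^3 + 41·k^2 + 325·k − 252·k^3 − 150    [combine like terms]

−670·k·n − 129·n^2 + 295·n + 349·k^2·n + 153·k·n^2 + 14·n^3 + 41·k^2 + 325·k − 252·k^3 − 150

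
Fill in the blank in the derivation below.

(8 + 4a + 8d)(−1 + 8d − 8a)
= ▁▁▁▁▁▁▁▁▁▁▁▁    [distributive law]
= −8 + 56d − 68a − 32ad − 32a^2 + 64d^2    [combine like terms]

After distributive law, the bracketed line is:

−8 + 64d − 64a − 4a + 32ad − 32a^2 − 8d + 64d^2 − 64ad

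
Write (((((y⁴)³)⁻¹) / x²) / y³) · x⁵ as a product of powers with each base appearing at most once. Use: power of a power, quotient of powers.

x³y⁻¹⁵

(((((y⁴)³)⁻¹) / x²) / y³) · x⁵
= ((((y⁴)⁻³) / x²) / y³) · x⁵    [power of a power]
= ((y⁻¹² / x²) / y³) · x⁵    [power of a power]
= x³y⁻¹⁵    [quotient of powers]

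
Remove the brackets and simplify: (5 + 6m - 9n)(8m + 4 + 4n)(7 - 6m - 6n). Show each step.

328m - 48m² - 624mn + 140 - 232n - 156n² - 288m³ + 504mn² + 216n³

(5 + 6m - 9n)(8m + 4 + 4n)(7 - 6m - 6n)
= (40m + 20 + 20n + 48m² + 24m + 24mn - 72mn - 36n - 36n²)(7 - 6m - 6n)    [distributive law]
= (64m + 20 - 16n + 48m² - 48mn - 36n²)(7 - 6m - 6n)    [combine like terms]
= 448m - 384m² - 384mn + 140 - 120m - 120n - 112n + 96mn + 96n² + 336m² - 288m³ - 288m²n - 336mn + 288m²n + 288mn² - 252n² + 216mn² + 216n³    [distributive law]
= 328m - 48m² - 624mn + 140 - 232n - 156n² - 288m³ + 504mn² + 216n³    [combine like terms]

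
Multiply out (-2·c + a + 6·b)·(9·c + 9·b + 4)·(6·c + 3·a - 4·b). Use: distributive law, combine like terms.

(-2·c + a + 6·b)·(9·c + 9·b + 4)·(6·c + 3·a - 4·b)
= (-18·c^2 - 18·b·c - 8·c + 9·a·c + 9·a·b + 4·a + 54·b·c + 54·b^2 + 24·b)·(6·c + 3·a - 4·b)    [distributive law]
= (-18·c^2 + 36·b·c - 8·c + 9·a·c + 9·a·b + 4·a + 54·b^2 + 24·b)·(6·c + 3·a - 4·b)    [combine like terms]
= -108·c^3 - 54·a·c^2 + 72·b·c^2 + 216·b·c^2 + 108·a·b·c - 144·b^2·c - 48·c^2 - 24·a·c + 32·b·c + 54·a·c^2 + 27·a^2·c - 36·a·b·c + 54·a·b·c + 27·a^2·b - 36·a·b^2 + 24·a·c + 12·a^2 - 16·a·b + 324·b^2·c + 162·a·b^2 - 216·b^3 + 144·b·c + 72·a·b - 96·b^2    [distributive law]
= -108·c^3 + 288·b·c^2 + 126·a·b·c + 180·b^2·c - 48·c^2 + 176·b·c + 27·a^2·c + 27·a^2·b + 126·a·b^2 + 12·a^2 + 56·a·b - 216·b^3 - 96·b^2    [combine like terms]

-108·c^3 + 288·b·c^2 + 126·a·b·c + 180·b^2·c - 48·c^2 + 176·b·c + 27·a^2·c + 27·a^2·b + 126·a·b^2 + 12·a^2 + 56·a·b - 216·b^3 - 96·b^2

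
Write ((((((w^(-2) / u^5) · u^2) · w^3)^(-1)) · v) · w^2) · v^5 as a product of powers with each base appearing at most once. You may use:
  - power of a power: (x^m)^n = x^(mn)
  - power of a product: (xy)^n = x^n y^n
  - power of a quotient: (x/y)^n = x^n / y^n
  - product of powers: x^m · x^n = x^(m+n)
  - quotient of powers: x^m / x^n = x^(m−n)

u^3·v^6·w

((((((w^(-2) / u^5) · u^2) · w^3)^(-1)) · v) · w^2) · v^5
= ((((((w^(-2) / u^5) · u^2)^(-1)) · ((w^3)^(-1))) · v) · w^2) · v^5    [power of a product]
= ((((((w^(-2) / u^5)^(-1)) · ((u^2)^(-1))) · ((w^3)^(-1))) · v) · w^2) · v^5    [power of a product]
= (((((((w^(-2))^(-1)) / ((u^5)^(-1))) · ((u^2)^(-1))) · ((w^3)^(-1))) · v) · w^2) · v^5    [power of a quotient]
= (((((w^2 / ((u^5)^(-1))) · ((u^2)^(-1))) · ((w^3)^(-1))) · v) · w^2) · v^5    [power of a power]
= (((((w^2 / u^(-5)) · ((u^2)^(-1))) · ((w^3)^(-1))) · v) · w^2) · v^5    [power of a power]
= (((((w^2 / u^(-5)) · u^(-2)) · ((w^3)^(-1))) · v) · w^2) · v^5    [power of a power]
= (((((w^2 / u^(-5)) · u^(-2)) · w^(-3)) · v) · w^2) · v^5    [power of a power]
= u^3·v^6·w    [quotient of powers; product of powers]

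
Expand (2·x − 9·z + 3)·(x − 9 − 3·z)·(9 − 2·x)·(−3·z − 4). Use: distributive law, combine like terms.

(2·x − 9·z + 3)·(x − 9 − 3·z)·(9 − 2·x)·(−3·z − 4)
= (2·x^2 − 18·x − 6·x·z − 9·x·z + 81·z + 27·z^2 + 3·x − 27 − 9·z)·(9 − 2·x)·(−3·z − 4)    [distributive law]
= (2·x^2 − 15·x − 15·x·z + 72·z + 27·z^2 − 27)·(9 − 2·x)·(−3·z − 4)    [combine like terms]
= (18·x^2 − 4·x^3 − 135·x + 30·x^2 − 135·x·z + 30·x^2·z + 648·z − 144·x·z + 243·z^2 − 54·x·z^2 − 243 + 54·x)·(−3·z − 4)    [distributive law]
= (48·x^2 − 4·x^3 − 81·x − 279·x·z + 30·x^2·z + 648·z + 243·z^2 − 54·x·z^2 − 243)·(−3·z − 4)    [combine like terms]
= −144·x^2·z − 192·x^2 + 12·x^3·z + 16·x^3 + 243·x·z + 324·x + 837·x·z^2 + 1116·x·z − 90·x^2·z^2 − 120·x^2·z − 1944·z^2 − 2592·z − 729·z^3 − 972·z^2 + 162·x·z^3 + 216·x·z^2 + 729·z + 972    [distributive law]
= −264·x^2·z − 192·x^2 + 12·x^3·z + 16·x^3 + 1359·x·z + 324·x + 1053·x·z^2 − 90·x^2·z^2 − 2916·z^2 − 1863·z − 729·z^3 + 162·x·z^3 + 972    [combine like terms]

−264·x^2·z − 192·x^2 + 12·x^3·z + 16·x^3 + 1359·x·z + 324·x + 1053·x·z^2 − 90·x^2·z^2 − 2916·z^2 − 1863·z − 729·z^3 + 162·x·z^3 + 972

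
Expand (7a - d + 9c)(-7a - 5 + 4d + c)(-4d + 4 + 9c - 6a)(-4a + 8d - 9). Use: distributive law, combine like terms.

2408a³d + 352a²d² - 762a²d - 2702a³ + 434a² + 420a³c - 2156a²cd + 2021a²c - 1176a⁴ + 3188ad² - 3450ad + 1260a - 6573acd + 3141ac - 992ad³ + 3336acd² + 2232a²c² - 5580ac²d + 6498ac² - 432d³ + 484d² - 180d + 4504cd² - 4725cd + 128d⁴ - 1408cd³ + 2232c²d² - 5463c²d + 1620c + 3321c² - 324ac³ + 648c³d - 729c³

(7a - d + 9c)(-7a - 5 + 4d + c)(-4d + 4 + 9c - 6a)(-4a + 8d - 9)
= (-49a² - 35a + 28ad + 7ac + 7ad + 5d - 4d² - cd - 63ac - 45c + 36cd + 9c²)(-4d + 4 + 9c - 6a)(-4a + 8d - 9)    [distributive law]
= (-49a² - 35a + 35ad - 56ac + 5d - 4d² + 35cd - 45c + 9c²)(-4d + 4 + 9c - 6a)(-4a + 8d - 9)    [combine like terms]
= (196a²d - 196a² - 441a²c + 294a³ + 140ad - 140a - 315ac + 210a² - 140ad² + 140ad + 315acd - 210a²d + 224acd - 224ac - 504ac² + 336a²c - 20d² + 20d + 45cd - 30ad + 16d³ - 16d² - 36cd² + 24ad² - 140cd² + 140cd + 315c²d - 210acd + 180cd - 180c - 405c² + 270ac - 36c²d + 36c² + 81c³ - 54ac²)(-4a + 8d - 9)    [distributive law]
= (-14a²d + 14a² - 105a²c + 294a³ + 250ad - 140a - 269ac - 116ad² + 329acd - 558ac² - 36d² + 20d + 365cd + 16d³ - 176cd² + 279c²d - 180c - 369c² + 81c³)(-4a + 8d - 9)    [combine like terms]
= 56a³d - 112a²d² + 126a²d - 56a³ + 112a²d - 126a² + 420a³c - 840a²cd + 945a²c - 1176a⁴ + 2352a³d - 2646a³ - 1000a²d + 2000ad² - 2250ad + 560a² - 1120ad + 1260a + 1076a²c - 2152acd + 2421ac + 464a²d² - 928ad³ + 1044ad² - 1316a²cd + 2632acd² - 2961acd + 2232a²c² - 4464ac²d + 5022ac² + 144ad² - 288d³ + 324d² - 80ad + 160d² - 180d - 1460acd + 2920cd² - 3285cd - 64ad³ + 128d⁴ - 144d³ + 704acd² - 1408cd³ + 1584cd² - 1116ac²d + 2232c²d² - 2511c²d + 720ac - 1440cd + 1620c + 1476ac² - 2952c²d + 3321c² - 324ac³ + 648c³d - 729c³    [distributive law]
= 2408a³d + 352a²d² - 762a²d - 2702a³ + 434a² + 420a³c - 2156a²cd + 2021a²c - 1176a⁴ + 3188ad² - 3450ad + 1260a - 6573acd + 3141ac - 992ad³ + 3336acd² + 2232a²c² - 5580ac²d + 6498ac² - 432d³ + 484d² - 180d + 4504cd² - 4725cd + 128d⁴ - 1408cd³ + 2232c²d² - 5463c²d + 1620c + 3321c² - 324ac³ + 648c³d - 729c³    [combine like terms]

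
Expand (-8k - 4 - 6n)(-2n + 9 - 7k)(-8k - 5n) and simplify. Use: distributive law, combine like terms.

-744k^2n - 386kn^2 + 352k^2 + 588kn - 448k^3 + 230n^2 + 288k + 180n - 60n^3

(-8k - 4 - 6n)(-2n + 9 - 7k)(-8k - 5n)
= (16kn - 72k + 56k^2 + 8n - 36 + 28k + 12n^2 - 54n + 42kn)(-8k - 5n)    [distributive law]
= (58kn - 44k + 56k^2 - 46n - 36 + 12n^2)(-8k - 5n)    [combine like terms]
= -464k^2n - 290kn^2 + 352k^2 + 220kn - 448k^3 - 280k^2n + 368kn + 230n^2 + 288k + 180n - 96kn^2 - 60n^3    [distributive law]
= -744k^2n - 386kn^2 + 352k^2 + 588kn - 448k^3 + 230n^2 + 288k + 180n - 60n^3    [combine like terms]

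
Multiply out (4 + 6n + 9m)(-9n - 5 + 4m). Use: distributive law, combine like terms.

(4 + 6n + 9m)(-9n - 5 + 4m)
= -36n - 20 + 16m - 54n² - 30n + 24mn - 81mn - 45m + 36m²    [distributive law]
= -66n - 20 - 29m - 54n² - 57mn + 36m²    [combine like terms]

-66n - 20 - 29m - 54n² - 57mn + 36m²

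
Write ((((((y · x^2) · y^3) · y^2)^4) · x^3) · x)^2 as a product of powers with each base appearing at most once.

((((((y · x^2) · y^3) · y^2)^4) · x^3) · x)^2
= ((((((y · x^2) · y^3) · y^2)^4) · x^3)^2) · (x^2)    [power of a product]
= ((((((y · x^2) · y^3) · y^2)^4)^2) · ((x^3)^2)) · (x^2)    [power of a product]
= (((((y · x^2) · y^3) · y^2)^8) · ((x^3)^2)) · (x^2)    [power of a power]
= (((((y · x^2) · y^3)^8) · ((y^2)^8)) · ((x^3)^2)) · (x^2)    [power of a product]
= (((((y · x^2)^8) · ((y^3)^8)) · ((y^2)^8)) · ((x^3)^2)) · (x^2)    [power of a product]
= (((((y^8) · ((x^2)^8)) · ((y^3)^8)) · ((y^2)^8)) · ((x^3)^2)) · (x^2)    [power of a product]
= ((((y^8 · x^16) · ((y^3)^8)) · ((y^2)^8)) · ((x^3)^2)) · (x^2)    [power of a power]
= ((((y^8 · x^16) · y^24) · ((y^2)^8)) · ((x^3)^2)) · (x^2)    [power of a power]
= ((((y^8 · x^16) · y^24) · y^16) · ((x^3)^2)) · (x^2)    [power of a power]
= ((((y^8 · x^16) · y^24) · y^16) · x^6) · (x^2)    [power of a power]
= x^24y^48    [product of powers]

x^24y^48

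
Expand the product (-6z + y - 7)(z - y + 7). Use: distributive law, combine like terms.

(-6z + y - 7)(z - y + 7)
= -6z^2 + 6yz - 42z + yz - y^2 + 7y - 7z + 7y - 49    [distributive law]
= -6z^2 + 7yz - 49z - y^2 + 14y - 49    [combine like terms]

-6z^2 + 7yz - 49z - y^2 + 14y - 49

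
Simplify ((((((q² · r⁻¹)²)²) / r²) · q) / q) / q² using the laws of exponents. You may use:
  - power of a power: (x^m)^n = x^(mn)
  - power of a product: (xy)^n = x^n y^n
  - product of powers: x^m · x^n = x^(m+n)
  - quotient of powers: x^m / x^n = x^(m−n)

q⁶r⁻⁶

((((((q² · r⁻¹)²)²) / r²) · q) / q) / q²
= (((((q² · r⁻¹)⁴) / r²) · q) / q) / q²    [power of a power]
= ((((((q²)⁴) · ((r⁻¹)⁴)) / r²) · q) / q) / q²    [power of a product]
= ((((q⁸ · ((r⁻¹)⁴)) / r²) · q) / q) / q²    [power of a power]
= ((((q⁸ · r⁻⁴) / r²) · q) / q) / q²    [power of a power]
= q⁶r⁻⁶    [quotient of powers; product of powers]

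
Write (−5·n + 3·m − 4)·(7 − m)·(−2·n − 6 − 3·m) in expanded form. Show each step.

70·n^2 + 266·n + 25·m·n − 10·m·n^2 − 9·m^2·n − 66·m − 57·m^2 + 9·m^3 + 168

(−5·n + 3·m − 4)·(7 − m)·(−2·n − 6 − 3·m)
= (−35·n + 5·m·n + 21·m − 3·m^2 − 28 + 4·m)·(−2·n − 6 − 3·m)    [distributive law]
= (−35·n + 5·m·n + 25·m − 3·m^2 − 28)·(−2·n − 6 − 3·m)    [combine like terms]
= 70·n^2 + 210·n + 105·m·n − 10·m·n^2 − 30·m·n − 15·m^2·n − 50·m·n − 150·m − 75·m^2 + 6·m^2·n + 18·m^2 + 9·m^3 + 56·n + 168 + 84·m    [distributive law]
= 70·n^2 + 266·n + 25·m·n − 10·m·n^2 − 9·m^2·n − 66·m − 57·m^2 + 9·m^3 + 168    [combine like terms]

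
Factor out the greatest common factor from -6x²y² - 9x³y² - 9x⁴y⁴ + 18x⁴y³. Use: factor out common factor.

3x²y²(-2 - 3x - 3x²y² + 6x²y)

-6x²y² - 9x³y² - 9x⁴y⁴ + 18x⁴y³
= 3(-2x²y² - 3x³y² - 3x⁴y⁴ + 6x⁴y³)    [factor out 3]
= 3x²y²(-2 - 3x - 3x²y² + 6x²y)    [factor out x²y²]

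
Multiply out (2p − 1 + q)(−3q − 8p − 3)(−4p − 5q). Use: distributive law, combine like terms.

136p²q + 82pq² + 64p³ − 8p² − 10pq − 12p − 15q + 15q³

(2p − 1 + q)(−3q − 8p − 3)(−4p − 5q)
= (−6pq − 16p² − 6p + 3q + 8p + 3 − 3q² − 8pq − 3q)(−4p − 5q)    [distributive law]
= (−14pq − 16p² + 2p + 3 − 3q²)(−4p − 5q)    [combine like terms]
= 56p²q + 70pq² + 64p³ + 80p²q − 8p² − 10pq − 12p − 15q + 12pq² + 15q³    [distributive law]
= 136p²q + 82pq² + 64p³ − 8p² − 10pq − 12p − 15q + 15q³    [combine like terms]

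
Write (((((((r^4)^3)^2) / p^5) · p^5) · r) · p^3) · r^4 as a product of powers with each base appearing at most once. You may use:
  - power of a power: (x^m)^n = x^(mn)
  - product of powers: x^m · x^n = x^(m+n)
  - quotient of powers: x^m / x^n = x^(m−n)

(((((((r^4)^3)^2) / p^5) · p^5) · r) · p^3) · r^4
= ((((((r^4)^6) / p^5) · p^5) · r) · p^3) · r^4    [power of a power]
= ((((r^24 / p^5) · p^5) · r) · p^3) · r^4    [power of a power]
= p^3r^29    [quotient of powers; product of powers]

p^3r^29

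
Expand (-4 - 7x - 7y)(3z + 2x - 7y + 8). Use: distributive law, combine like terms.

(-4 - 7x - 7y)(3z + 2x - 7y + 8)
= -12z - 8x + 28y - 32 - 21xz - 14x^2 + 49xy - 56x - 21yz - 14xy + 49y^2 - 56y    [distributive law]
= -12z - 64x - 28y - 32 - 21xz - 14x^2 + 35xy - 21yz + 49y^2    [combine like terms]

-12z - 64x - 28y - 32 - 21xz - 14x^2 + 35xy - 21yz + 49y^2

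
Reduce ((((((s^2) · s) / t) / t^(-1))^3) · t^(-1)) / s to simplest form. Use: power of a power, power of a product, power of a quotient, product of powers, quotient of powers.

((((((s^2) · s) / t) / t^(-1))^3) · t^(-1)) / s
= ((((((s^2) · s) / t)^3) / ((t^(-1))^3)) · t^(-1)) / s    [power of a quotient]
= ((((((s^2) · s)^3) / (t^3)) / ((t^(-1))^3)) · t^(-1)) / s    [power of a quotient]
= ((((((s^2)^3) · (s^3)) / (t^3)) / ((t^(-1))^3)) · t^(-1)) / s    [power of a product]
= (((((s^6) · (s^3)) / (t^3)) / ((t^(-1))^3)) · t^(-1)) / s    [power of a power]
= (((s^9 / (t^3)) / ((t^(-1))^3)) · t^(-1)) / s    [product of powers]
= (((s^9 / t^3) / t^(-3)) · t^(-1)) / s    [power of a power]
= s^8t^(-1)    [quotient of powers; product of powers]

s^8t^(-1)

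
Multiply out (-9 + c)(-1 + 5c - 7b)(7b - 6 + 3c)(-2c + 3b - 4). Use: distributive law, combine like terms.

(-9 + c)(-1 + 5c - 7b)(7b - 6 + 3c)(-2c + 3b - 4)
= (9 - 45c + 63b - c + 5c^2 - 7bc)(7b - 6 + 3c)(-2c + 3b - 4)    [distributive law]
= (9 - 46c + 63b + 5c^2 - 7bc)(7b - 6 + 3c)(-2c + 3b - 4)    [combine like terms]
= (63b - 54 + 27c - 322bc + 276c - 138c^2 + 441b^2 - 378b + 189bc + 35bc^2 - 30c^2 + 15c^3 - 49b^2c + 42bc - 21bc^2)(-2c + 3b - 4)    [distributive law]
= (-315b - 54 + 303c - 91bc - 168c^2 + 441b^2 + 14bc^2 + 15c^3 - 49b^2c)(-2c + 3b - 4)    [combine like terms]
= 630bc - 945b^2 + 1260b + 108c - 162b + 216 - 606c^2 + 909bc - 1212c + 182bc^2 - 273b^2c + 364bc + 336c^3 - 504bc^2 + 672c^2 - 882b^2c + 1323b^3 - 1764b^2 - 28bc^3 + 42b^2c^2 - 56bc^2 - 30c^4 + 45bc^3 - 60c^3 + 98b^2c^2 - 147b^3c + 196b^2c    [distributive law]
= 1903bc - 2709b^2 + 1098b - 1104c + 216 + 66c^2 - 378bc^2 - 959b^2c + 276c^3 + 1323b^3 + 17bc^3 + 140b^2c^2 - 30c^4 - 147b^3c    [combine like terms]

1903bc - 2709b^2 + 1098b - 1104c + 216 + 66c^2 - 378bc^2 - 959b^2c + 276c^3 + 1323b^3 + 17bc^3 + 140b^2c^2 - 30c^4 - 147b^3c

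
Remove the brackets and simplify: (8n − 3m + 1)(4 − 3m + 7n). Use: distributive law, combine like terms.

39n − 45mn + 56n^2 − 15m + 9m^2 + 4

(8n − 3m + 1)(4 − 3m + 7n)
= 32n − 24mn + 56n^2 − 12m + 9m^2 − 21mn + 4 − 3m + 7n    [distributive law]
= 39n − 45mn + 56n^2 − 15m + 9m^2 + 4    [combine like terms]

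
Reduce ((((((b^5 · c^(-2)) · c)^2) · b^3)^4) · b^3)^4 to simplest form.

((((((b^5 · c^(-2)) · c)^2) · b^3)^4) · b^3)^4
= ((((((b^5 · c^(-2)) · c)^2) · b^3)^4)^4) · ((b^3)^4)    [power of a product]
= (((((b^5 · c^(-2)) · c)^2) · b^3)^16) · ((b^3)^4)    [power of a power]
= (((((b^5 · c^(-2)) · c)^2)^16) · ((b^3)^16)) · ((b^3)^4)    [power of a product]
= ((((b^5 · c^(-2)) · c)^32) · ((b^3)^16)) · ((b^3)^4)    [power of a power]
= ((((b^5 · c^(-2))^32) · (c^32)) · ((b^3)^16)) · ((b^3)^4)    [power of a product]
= (((((b^5)^32) · ((c^(-2))^32)) · (c^32)) · ((b^3)^16)) · ((b^3)^4)    [power of a product]
= (((b^160 · ((c^(-2))^32)) · (c^32)) · ((b^3)^16)) · ((b^3)^4)    [power of a power]
= (((b^160 · c^(-64)) · (c^32)) · ((b^3)^16)) · ((b^3)^4)    [power of a power]
= (((b^160 · c^(-64)) · c^32) · b^48) · ((b^3)^4)    [power of a power]
= (((b^160 · c^(-64)) · c^32) · b^48) · b^12    [power of a power]
= b^220·c^(-32)    [product of powers]

b^220·c^(-32)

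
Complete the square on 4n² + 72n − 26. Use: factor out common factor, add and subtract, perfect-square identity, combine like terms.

4(n + 9)² − 350

4n² + 72n − 26
= 4(n² + 18n) − 26    [factor out 4 from the n-terms]
= 4(n² + 18n + 81 − 81) − 26    [add and subtract 81 inside the bracket]
= 4(n + 9)² − 324 − 26    [perfect-square identity]
= 4(n + 9)² − 350    [combine constants]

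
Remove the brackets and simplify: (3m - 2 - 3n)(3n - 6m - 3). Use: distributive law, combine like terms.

27mn - 18m^2 + 3m + 3n + 6 - 9n^2

(3m - 2 - 3n)(3n - 6m - 3)
= 9mn - 18m^2 - 9m - 6n + 12m + 6 - 9n^2 + 18mn + 9n    [distributive law]
= 27mn - 18m^2 + 3m + 3n + 6 - 9n^2    [combine like terms]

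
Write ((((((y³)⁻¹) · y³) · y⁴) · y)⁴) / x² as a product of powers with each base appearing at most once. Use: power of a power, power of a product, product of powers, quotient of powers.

x⁻²·y²⁰

((((((y³)⁻¹) · y³) · y⁴) · y)⁴) / x²
= ((((((y³)⁻¹) · y³) · y⁴)⁴) · (y⁴)) / x²    [power of a product]
= ((((((y³)⁻¹) · y³)⁴) · ((y⁴)⁴)) · (y⁴)) / x²    [power of a product]
= ((((((y³)⁻¹)⁴) · ((y³)⁴)) · ((y⁴)⁴)) · (y⁴)) / x²    [power of a product]
= (((((y³)⁻⁴) · ((y³)⁴)) · ((y⁴)⁴)) · (y⁴)) / x²    [power of a power]
= (((y⁻¹² · ((y³)⁴)) · ((y⁴)⁴)) · (y⁴)) / x²    [power of a power]
= (((y⁻¹² · y¹²) · ((y⁴)⁴)) · (y⁴)) / x²    [power of a power]
= ((y⁰ · ((y⁴)⁴)) · (y⁴)) / x²    [product of powers]
= ((y⁰ · y¹⁶) · (y⁴)) / x²    [power of a power]
= (y¹⁶ · (y⁴)) / x²    [product of powers]
= y²⁰ / x²    [product of powers]
= x⁻²·y²⁰    [quotient of powers]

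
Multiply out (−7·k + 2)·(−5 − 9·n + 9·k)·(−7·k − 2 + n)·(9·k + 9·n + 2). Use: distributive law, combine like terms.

−1323·k^3 − 2736·k^2·n − 814·k^2 + 16·k·n + 108·k + 441·k·n^2 − 567·k^3·n − 3969·k^2·n^2 + 567·k·n^3 + 3969·k^4 + 232·n + 40 + 198·n^2 − 162·n^3

(−7·k + 2)·(−5 − 9·n + 9·k)·(−7·k − 2 + n)·(9·k + 9·n + 2)
= (35·k + 63·k·n − 63·k^2 − 10 − 18·n + 18·k)·(−7·k − 2 + n)·(9·k + 9·n + 2)    [distributive law]
= (53·k + 63·k·n − 63·k^2 − 10 − 18·n)·(−7·k − 2 + n)·(9·k + 9·n + 2)    [combine like terms]
= (−371·k^2 − 106·k + 53·k·n − 441·k^2·n − 126·k·n + 63·k·n^2 + 441·k^3 + 126·k^2 − 63·k^2·n + 70·k + 20 − 10·n + 126·k·n + 36·n − 18·n^2)·(9·k + 9·n + 2)    [distributive law]
= (−245·k^2 − 36·k + 53·k·n − 504·k^2·n + 63·k·n^2 + 441·k^3 + 20 + 26·n − 18·n^2)·(9·k + 9·n + 2)    [combine like terms]
= −2205·k^3 − 2205·k^2·n − 490·k^2 − 324·k^2 − 324·k·n − 72·k + 477·k^2·n + 477·k·n^2 + 106·k·n − 4536·k^3·n − 4536·k^2·n^2 − 1008·k^2·n + 567·k^2·n^2 + 567·k·n^3 + 126·k·n^2 + 3969·k^4 + 3969·k^3·n + 882·k^3 + 180·k + 180·n + 40 + 234·k·n + 234·n^2 + 52·n − 162·k·n^2 − 162·n^3 − 36·n^2    [distributive law]
= −1323·k^3 − 2736·k^2·n − 814·k^2 + 16·k·n + 108·k + 441·k·n^2 − 567·k^3·n − 3969·k^2·n^2 + 567·k·n^3 + 3969·k^4 + 232·n + 40 + 198·n^2 − 162·n^3    [combine like terms]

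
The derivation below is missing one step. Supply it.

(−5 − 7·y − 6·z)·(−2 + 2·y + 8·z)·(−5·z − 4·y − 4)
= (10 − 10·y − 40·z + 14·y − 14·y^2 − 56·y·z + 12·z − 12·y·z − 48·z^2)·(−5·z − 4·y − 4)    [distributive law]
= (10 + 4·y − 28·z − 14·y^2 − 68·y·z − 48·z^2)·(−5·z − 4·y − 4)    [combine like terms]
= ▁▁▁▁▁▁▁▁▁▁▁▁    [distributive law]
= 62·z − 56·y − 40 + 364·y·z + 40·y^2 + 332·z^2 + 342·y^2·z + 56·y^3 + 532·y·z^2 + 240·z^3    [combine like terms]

By distributive law:

−50·z − 40·y − 40 − 20·y·z − 16·y^2 − 16·y + 140·z^2 + 112·y·z + 112·z + 70·y^2·z + 56·y^3 + 56·y^2 + 340·y·z^2 + 272·y^2·z + 272·y·z + 240·z^3 + 192·y·z^2 + 192·z^2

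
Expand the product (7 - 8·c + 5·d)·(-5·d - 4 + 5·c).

(7 - 8·c + 5·d)·(-5·d - 4 + 5·c)
= -35·d - 28 + 35·c + 40·c·d + 32·c - 40·c^2 - 25·d^2 - 20·d + 25·c·d    [distributive law]
= -55·d - 28 + 67·c + 65·c·d - 40·c^2 - 25·d^2    [combine like terms]

-55·d - 28 + 67·c + 65·c·d - 40·c^2 - 25·d^2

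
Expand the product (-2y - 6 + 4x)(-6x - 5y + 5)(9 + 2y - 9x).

-140xy - 106xy² + 24x²y + 130y² + 20y³ + 120y + 774x - 720x² - 270 + 216x³

(-2y - 6 + 4x)(-6x - 5y + 5)(9 + 2y - 9x)
= (12xy + 10y² - 10y + 36x + 30y - 30 - 24x² - 20xy + 20x)(9 + 2y - 9x)    [distributive law]
= (-8xy + 10y² + 20y + 56x - 30 - 24x²)(9 + 2y - 9x)    [combine like terms]
= -72xy - 16xy² + 72x²y + 90y² + 20y³ - 90xy² + 180y + 40y² - 180xy + 504x + 112xy - 504x² - 270 - 60y + 270x - 216x² - 48x²y + 216x³    [distributive law]
= -140xy - 106xy² + 24x²y + 130y² + 20y³ + 120y + 774x - 720x² - 270 + 216x³    [combine like terms]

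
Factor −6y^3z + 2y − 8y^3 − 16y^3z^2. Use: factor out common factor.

2y(−3y^2z + 1 − 4y^2 − 8y^2z^2)

−6y^3z + 2y − 8y^3 − 16y^3z^2
= 2(−3y^3z + y − 4y^3 − 8y^3z^2)    [factor out 2]
= 2y(−3y^2z + 1 − 4y^2 − 8y^2z^2)    [factor out y]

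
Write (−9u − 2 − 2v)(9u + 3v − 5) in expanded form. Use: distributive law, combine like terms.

−81u² − 45uv + 27u + 4v + 10 − 6v²

(−9u − 2 − 2v)(9u + 3v − 5)
= −81u² − 27uv + 45u − 18u − 6v + 10 − 18uv − 6v² + 10v    [distributive law]
= −81u² − 45uv + 27u + 4v + 10 − 6v²    [combine like terms]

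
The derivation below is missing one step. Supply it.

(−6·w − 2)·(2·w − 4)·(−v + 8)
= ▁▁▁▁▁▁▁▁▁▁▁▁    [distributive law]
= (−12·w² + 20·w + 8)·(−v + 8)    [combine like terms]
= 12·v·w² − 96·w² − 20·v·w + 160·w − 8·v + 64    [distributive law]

By distributive law:

(−12·w² + 24·w − 4·w + 8)·(−v + 8)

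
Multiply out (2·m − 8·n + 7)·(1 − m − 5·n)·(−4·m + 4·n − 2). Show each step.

24·m^2 + 156·m·n − 18·m + 8·m^3 − 168·m·n^2 − 252·n^2 + 114·n + 160·n^3 − 14

(2·m − 8·n + 7)·(1 − m − 5·n)·(−4·m + 4·n − 2)
= (2·m − 2·m^2 − 10·m·n − 8·n + 8·m·n + 40·n^2 + 7 − 7·m − 35·n)·(−4·m + 4·n − 2)    [distributive law]
= (−5·m − 2·m^2 − 2·m·n − 43·n + 40·n^2 + 7)·(−4·m + 4·n − 2)    [combine like terms]
= 20·m^2 − 20·m·n + 10·m + 8·m^3 − 8·m^2·n + 4·m^2 + 8·m^2·n − 8·m·n^2 + 4·m·n + 172·m·n − 172·n^2 + 86·n − 160·m·n^2 + 160·n^3 − 80·n^2 − 28·m + 28·n − 14    [distributive law]
= 24·m^2 + 156·m·n − 18·m + 8·m^3 − 168·m·n^2 − 252·n^2 + 114·n + 160·n^3 − 14    [combine like terms]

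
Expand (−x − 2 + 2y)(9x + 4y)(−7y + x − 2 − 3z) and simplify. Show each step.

77x^2y − 9x^3 + 27x^2z − 90xy^2 + 90xy − 42xyz + 36x + 54xz + 40y^2 + 16y + 24yz − 56y^3 − 24y^2z

(−x − 2 + 2y)(9x + 4y)(−7y + x − 2 − 3z)
= (−9x^2 − 4xy − 18x − 8y + 18xy + 8y^2)(−7y + x − 2 − 3z)    [distributive law]
= (−9x^2 + 14xy − 18x − 8y + 8y^2)(−7y + x − 2 − 3z)    [combine like terms]
= 63x^2y − 9x^3 + 18x^2 + 27x^2z − 98xy^2 + 14x^2y − 28xy − 42xyz + 126xy − 18x^2 + 36x + 54xz + 56y^2 − 8xy + 16y + 24yz − 56y^3 + 8xy^2 − 16y^2 − 24y^2z    [distributive law]
= 77x^2y − 9x^3 + 27x^2z − 90xy^2 + 90xy − 42xyz + 36x + 54xz + 40y^2 + 16y + 24yz − 56y^3 − 24y^2z    [combine like terms]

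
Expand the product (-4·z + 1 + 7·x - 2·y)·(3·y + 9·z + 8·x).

-30·y·z - 36·z² + 31·x·z + 3·y + 9·z + 8·x + 5·x·y + 56·x² - 6·y²

(-4·z + 1 + 7·x - 2·y)·(3·y + 9·z + 8·x)
= -12·y·z - 36·z² - 32·x·z + 3·y + 9·z + 8·x + 21·x·y + 63·x·z + 56·x² - 6·y² - 18·y·z - 16·x·y    [distributive law]
= -30·y·z - 36·z² + 31·x·z + 3·y + 9·z + 8·x + 5·x·y + 56·x² - 6·y²    [combine like terms]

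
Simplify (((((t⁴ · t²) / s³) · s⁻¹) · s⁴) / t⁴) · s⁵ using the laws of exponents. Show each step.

(((((t⁴ · t²) / s³) · s⁻¹) · s⁴) / t⁴) · s⁵
= ((((t⁶ / s³) · s⁻¹) · s⁴) / t⁴) · s⁵    [product of powers]
= s⁵t²    [quotient of powers; product of powers]

s⁵t²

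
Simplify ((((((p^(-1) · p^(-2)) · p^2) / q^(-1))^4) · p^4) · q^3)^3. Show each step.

q^21

((((((p^(-1) · p^(-2)) · p^2) / q^(-1))^4) · p^4) · q^3)^3
= ((((((p^(-1) · p^(-2)) · p^2) / q^(-1))^4) · p^4)^3) · ((q^3)^3)    [power of a product]
= ((((((p^(-1) · p^(-2)) · p^2) / q^(-1))^4)^3) · ((p^4)^3)) · ((q^3)^3)    [power of a product]
= (((((p^(-1) · p^(-2)) · p^2) / q^(-1))^12) · ((p^4)^3)) · ((q^3)^3)    [power of a power]
= (((((p^(-1) · p^(-2)) · p^2)^12) / ((q^(-1))^12)) · ((p^4)^3)) · ((q^3)^3)    [power of a quotient]
= (((((p^(-1) · p^(-2))^12) · ((p^2)^12)) / ((q^(-1))^12)) · ((p^4)^3)) · ((q^3)^3)    [power of a product]
= ((((((p^(-1))^12) · ((p^(-2))^12)) · ((p^2)^12)) / ((q^(-1))^12)) · ((p^4)^3)) · ((q^3)^3)    [power of a product]
= ((((p^(-12) · ((p^(-2))^12)) · ((p^2)^12)) / ((q^(-1))^12)) · ((p^4)^3)) · ((q^3)^3)    [power of a power]
= ((((p^(-12) · p^(-24)) · ((p^2)^12)) / ((q^(-1))^12)) · ((p^4)^3)) · ((q^3)^3)    [power of a power]
= (((p^(-36) · ((p^2)^12)) / ((q^(-1))^12)) · ((p^4)^3)) · ((q^3)^3)    [product of powers]
= (((p^(-36) · p^24) / ((q^(-1))^12)) · ((p^4)^3)) · ((q^3)^3)    [power of a power]
= ((p^(-12) / ((q^(-1))^12)) · ((p^4)^3)) · ((q^3)^3)    [product of powers]
= ((p^(-12) / q^(-12)) · ((p^4)^3)) · ((q^3)^3)    [power of a power]
= ((p^(-12) / q^(-12)) · p^12) · ((q^3)^3)    [power of a power]
= ((p^(-12) / q^(-12)) · p^12) · q^9    [power of a power]
= q^21    [quotient of powers; product of powers]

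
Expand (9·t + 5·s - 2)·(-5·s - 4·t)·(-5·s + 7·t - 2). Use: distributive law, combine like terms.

(9·t + 5·s - 2)·(-5·s - 4·t)·(-5·s + 7·t - 2)
= (-45·s·t - 36·t^2 - 25·s^2 - 20·s·t + 10·s + 8·t)·(-5·s + 7·t - 2)    [distributive law]
= (-65·s·t - 36·t^2 - 25·s^2 + 10·s + 8·t)·(-5·s + 7·t - 2)    [combine like terms]
= 325·s^2·t - 455·s·t^2 + 130·s·t + 180·s·t^2 - 252·t^3 + 72·t^2 + 125·s^3 - 175·s^2·t + 50·s^2 - 50·s^2 + 70·s·t - 20·s - 40·s·t + 56·t^2 - 16·t    [distributive law]
= 150·s^2·t - 275·s·t^2 + 160·s·t - 252·t^3 + 128·t^2 + 125·s^3 - 20·s - 16·t    [combine like terms]

150·s^2·t - 275·s·t^2 + 160·s·t - 252·t^3 + 128·t^2 + 125·s^3 - 20·s - 16·t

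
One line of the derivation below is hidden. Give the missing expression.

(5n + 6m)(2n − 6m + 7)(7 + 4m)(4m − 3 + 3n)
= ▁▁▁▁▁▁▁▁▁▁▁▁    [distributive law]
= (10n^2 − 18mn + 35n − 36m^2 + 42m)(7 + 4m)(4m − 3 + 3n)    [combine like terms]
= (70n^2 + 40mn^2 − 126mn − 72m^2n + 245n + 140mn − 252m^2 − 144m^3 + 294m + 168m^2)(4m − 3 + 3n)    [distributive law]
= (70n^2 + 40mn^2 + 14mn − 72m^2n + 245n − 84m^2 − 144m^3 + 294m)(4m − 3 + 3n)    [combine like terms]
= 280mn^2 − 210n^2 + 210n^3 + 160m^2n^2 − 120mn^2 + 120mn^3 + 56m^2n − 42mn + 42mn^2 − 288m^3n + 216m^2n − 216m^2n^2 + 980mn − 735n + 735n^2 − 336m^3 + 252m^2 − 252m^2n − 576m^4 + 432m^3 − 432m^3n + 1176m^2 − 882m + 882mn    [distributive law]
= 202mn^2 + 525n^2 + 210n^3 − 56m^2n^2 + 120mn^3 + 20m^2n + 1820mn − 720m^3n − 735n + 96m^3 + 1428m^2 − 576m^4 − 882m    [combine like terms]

Applying distributive law to the line above:

(10n^2 − 30mn + 35n + 12mn − 36m^2 + 42m)(7 + 4m)(4m − 3 + 3n)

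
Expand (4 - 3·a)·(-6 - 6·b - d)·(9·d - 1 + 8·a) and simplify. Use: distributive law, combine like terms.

-212·d + 24 - 210·a - 216·b·d + 24·b - 210·a·b - 36·d^2 + 127·a·d + 144·a^2 + 162·a·b·d + 144·a^2·b + 27·a·d^2 + 24·a^2·d

(4 - 3·a)·(-6 - 6·b - d)·(9·d - 1 + 8·a)
= (-24 - 24·b - 4·d + 18·a + 18·a·b + 3·a·d)·(9·d - 1 + 8·a)    [distributive law]
= -216·d + 24 - 192·a - 216·b·d + 24·b - 192·a·b - 36·d^2 + 4·d - 32·a·d + 162·a·d - 18·a + 144·a^2 + 162·a·b·d - 18·a·b + 144·a^2·b + 27·a·d^2 - 3·a·d + 24·a^2·d    [distributive law]
= -212·d + 24 - 210·a - 216·b·d + 24·b - 210·a·b - 36·d^2 + 127·a·d + 144·a^2 + 162·a·b·d + 144·a^2·b + 27·a·d^2 + 24·a^2·d    [combine like terms]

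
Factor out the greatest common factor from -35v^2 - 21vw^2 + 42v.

7v(-5v - 3w^2 + 6)

-35v^2 - 21vw^2 + 42v
= 7(-5v^2 - 3vw^2 + 6v)    [factor out 7]
= 7v(-5v - 3w^2 + 6)    [factor out v]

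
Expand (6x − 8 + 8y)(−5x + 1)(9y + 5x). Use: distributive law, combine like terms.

(6x − 8 + 8y)(−5x + 1)(9y + 5x)
= (−30x² + 6x + 40x − 8 − 40xy + 8y)(9y + 5x)    [distributive law]
= (−30x² + 46x − 8 − 40xy + 8y)(9y + 5x)    [combine like terms]
= −270x²y − 150x³ + 414xy + 230x² − 72y − 40x − 360xy² − 200x²y + 72y² + 40xy    [distributive law]
= −470x²y − 150x³ + 454xy + 230x² − 72y − 40x − 360xy² + 72y²    [combine like terms]

−470x²y − 150x³ + 454xy + 230x² − 72y − 40x − 360xy² + 72y²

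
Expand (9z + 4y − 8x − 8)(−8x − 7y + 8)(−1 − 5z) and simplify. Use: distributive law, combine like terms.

(9z + 4y − 8x − 8)(−8x − 7y + 8)(−1 − 5z)
= (−72xz − 63yz + 72z − 32xy − 28y^2 + 32y + 64x^2 + 56xy − 64x + 64x + 56y − 64)(−1 − 5z)    [distributive law]
= (−72xz − 63yz + 72z + 24xy − 28y^2 + 88y + 64x^2 − 64)(−1 − 5z)    [combine like terms]
= 72xz + 360xz^2 + 63yz + 315yz^2 − 72z − 360z^2 − 24xy − 120xyz + 28y^2 + 140y^2z − 88y − 440yz − 64x^2 − 320x^2z + 64 + 320z    [distributive law]
= 72xz + 360xz^2 − 377yz + 315yz^2 + 248z − 360z^2 − 24xy − 120xyz + 28y^2 + 140y^2z − 88y − 64x^2 − 320x^2z + 64    [combine like terms]

72xz + 360xz^2 − 377yz + 315yz^2 + 248z − 360z^2 − 24xy − 120xyz + 28y^2 + 140y^2z − 88y − 64x^2 − 320x^2z + 64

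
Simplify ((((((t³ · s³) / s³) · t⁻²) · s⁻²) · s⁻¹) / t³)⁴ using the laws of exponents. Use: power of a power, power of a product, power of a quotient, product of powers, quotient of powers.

s⁻¹²·t⁻⁸

((((((t³ · s³) / s³) · t⁻²) · s⁻²) · s⁻¹) / t³)⁴
= ((((((t³ · s³) / s³) · t⁻²) · s⁻²) · s⁻¹)⁴) / ((t³)⁴)    [power of a quotient]
= ((((((t³ · s³) / s³) · t⁻²) · s⁻²)⁴) · ((s⁻¹)⁴)) / ((t³)⁴)    [power of a product]
= ((((((t³ · s³) / s³) · t⁻²)⁴) · ((s⁻²)⁴)) · ((s⁻¹)⁴)) / ((t³)⁴)    [power of a product]
= ((((((t³ · s³) / s³)⁴) · ((t⁻²)⁴)) · ((s⁻²)⁴)) · ((s⁻¹)⁴)) / ((t³)⁴)    [power of a product]
= ((((((t³ · s³)⁴) / ((s³)⁴)) · ((t⁻²)⁴)) · ((s⁻²)⁴)) · ((s⁻¹)⁴)) / ((t³)⁴)    [power of a quotient]
= (((((((t³)⁴) · ((s³)⁴)) / ((s³)⁴)) · ((t⁻²)⁴)) · ((s⁻²)⁴)) · ((s⁻¹)⁴)) / ((t³)⁴)    [power of a product]
= (((((t¹² · ((s³)⁴)) / ((s³)⁴)) · ((t⁻²)⁴)) · ((s⁻²)⁴)) · ((s⁻¹)⁴)) / ((t³)⁴)    [power of a power]
= (((((t¹² · s¹²) / ((s³)⁴)) · ((t⁻²)⁴)) · ((s⁻²)⁴)) · ((s⁻¹)⁴)) / ((t³)⁴)    [power of a power]
= (((((t¹² · s¹²) / s¹²) · ((t⁻²)⁴)) · ((s⁻²)⁴)) · ((s⁻¹)⁴)) / ((t³)⁴)    [power of a power]
= (((((t¹² · s¹²) / s¹²) · t⁻⁸) · ((s⁻²)⁴)) · ((s⁻¹)⁴)) / ((t³)⁴)    [power of a power]
= (((((t¹² · s¹²) / s¹²) · t⁻⁸) · s⁻⁸) · ((s⁻¹)⁴)) / ((t³)⁴)    [power of a power]
= (((((t¹² · s¹²) / s¹²) · t⁻⁸) · s⁻⁸) · s⁻⁴) / ((t³)⁴)    [power of a power]
= (((((t¹² · s¹²) / s¹²) · t⁻⁸) · s⁻⁸) · s⁻⁴) / t¹²    [power of a power]
= s⁻¹²·t⁻⁸    [quotient of powers; product of powers]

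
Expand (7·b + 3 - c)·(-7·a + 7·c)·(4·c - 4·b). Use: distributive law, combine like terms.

-224·a·b·c + 196·a·b^2 + 224·b·c^2 - 196·b^2·c - 84·a·c + 84·a·b + 84·c^2 - 84·b·c + 28·a·c^2 - 28·c^3

(7·b + 3 - c)·(-7·a + 7·c)·(4·c - 4·b)
= (-49·a·b + 49·b·c - 21·a + 21·c + 7·a·c - 7·c^2)·(4·c - 4·b)    [distributive law]
= -196·a·b·c + 196·a·b^2 + 196·b·c^2 - 196·b^2·c - 84·a·c + 84·a·b + 84·c^2 - 84·b·c + 28·a·c^2 - 28·a·b·c - 28·c^3 + 28·b·c^2    [distributive law]
= -224·a·b·c + 196·a·b^2 + 224·b·c^2 - 196·b^2·c - 84·a·c + 84·a·b + 84·c^2 - 84·b·c + 28·a·c^2 - 28·c^3    [combine like terms]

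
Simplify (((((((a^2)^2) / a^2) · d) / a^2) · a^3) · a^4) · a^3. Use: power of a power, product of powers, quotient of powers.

(((((((a^2)^2) / a^2) · d) / a^2) · a^3) · a^4) · a^3
= (((((a^4 / a^2) · d) / a^2) · a^3) · a^4) · a^3    [power of a power]
= ((((a^2 · d) / a^2) · a^3) · a^4) · a^3    [quotient of powers]
= a^10·d    [quotient of powers; product of powers]

a^10·d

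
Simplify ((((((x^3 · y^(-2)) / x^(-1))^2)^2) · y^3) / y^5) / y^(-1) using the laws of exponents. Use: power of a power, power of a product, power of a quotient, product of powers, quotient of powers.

x^16y^(-9)

((((((x^3 · y^(-2)) / x^(-1))^2)^2) · y^3) / y^5) / y^(-1)
= (((((x^3 · y^(-2)) / x^(-1))^4) · y^3) / y^5) / y^(-1)    [power of a power]
= (((((x^3 · y^(-2))^4) / ((x^(-1))^4)) · y^3) / y^5) / y^(-1)    [power of a quotient]
= ((((((x^3)^4) · ((y^(-2))^4)) / ((x^(-1))^4)) · y^3) / y^5) / y^(-1)    [power of a product]
= ((((x^12 · ((y^(-2))^4)) / ((x^(-1))^4)) · y^3) / y^5) / y^(-1)    [power of a power]
= ((((x^12 · y^(-8)) / ((x^(-1))^4)) · y^3) / y^5) / y^(-1)    [power of a power]
= ((((x^12 · y^(-8)) / x^(-4)) · y^3) / y^5) / y^(-1)    [power of a power]
= x^16y^(-9)    [quotient of powers; product of powers]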